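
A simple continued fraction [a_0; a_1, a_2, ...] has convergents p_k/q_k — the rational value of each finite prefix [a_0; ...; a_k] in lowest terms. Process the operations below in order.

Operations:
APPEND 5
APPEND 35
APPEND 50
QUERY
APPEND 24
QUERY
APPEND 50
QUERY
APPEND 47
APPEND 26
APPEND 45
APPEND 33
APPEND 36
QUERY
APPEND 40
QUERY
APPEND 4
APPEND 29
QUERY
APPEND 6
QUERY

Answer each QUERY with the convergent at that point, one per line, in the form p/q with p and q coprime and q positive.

APPEND 5: p_0 = 5·1 + 0 = 5, q_0 = 5·0 + 1 = 1 → 5/1
APPEND 35: p_1 = 35·5 + 1 = 176, q_1 = 35·1 + 0 = 35 → 176/35
APPEND 50: p_2 = 50·176 + 5 = 8805, q_2 = 50·35 + 1 = 1751 → 8805/1751
APPEND 24: p_3 = 24·8805 + 176 = 211496, q_3 = 24·1751 + 35 = 42059 → 211496/42059
APPEND 50: p_4 = 50·211496 + 8805 = 10583605, q_4 = 50·42059 + 1751 = 2104701 → 10583605/2104701
APPEND 47: p_5 = 47·10583605 + 211496 = 497640931, q_5 = 47·2104701 + 42059 = 98963006 → 497640931/98963006
APPEND 26: p_6 = 26·497640931 + 10583605 = 12949247811, q_6 = 26·98963006 + 2104701 = 2575142857 → 12949247811/2575142857
APPEND 45: p_7 = 45·12949247811 + 497640931 = 583213792426, q_7 = 45·2575142857 + 98963006 = 115980391571 → 583213792426/115980391571
APPEND 33: p_8 = 33·583213792426 + 12949247811 = 19259004397869, q_8 = 33·115980391571 + 2575142857 = 3829928064700 → 19259004397869/3829928064700
APPEND 36: p_9 = 36·19259004397869 + 583213792426 = 693907372115710, q_9 = 36·3829928064700 + 115980391571 = 137993390720771 → 693907372115710/137993390720771
APPEND 40: p_10 = 40·693907372115710 + 19259004397869 = 27775553889026269, q_10 = 40·137993390720771 + 3829928064700 = 5523565556895540 → 27775553889026269/5523565556895540
APPEND 4: p_11 = 4·27775553889026269 + 693907372115710 = 111796122928220786, q_11 = 4·5523565556895540 + 137993390720771 = 22232255618302931 → 111796122928220786/22232255618302931
APPEND 29: p_12 = 29·111796122928220786 + 27775553889026269 = 3269863118807429063, q_12 = 29·22232255618302931 + 5523565556895540 = 650258978487680539 → 3269863118807429063/650258978487680539
APPEND 6: p_13 = 6·3269863118807429063 + 111796122928220786 = 19730974835772795164, q_13 = 6·650258978487680539 + 22232255618302931 = 3923786126544386165 → 19730974835772795164/3923786126544386165

8805/1751
211496/42059
10583605/2104701
693907372115710/137993390720771
27775553889026269/5523565556895540
3269863118807429063/650258978487680539
19730974835772795164/3923786126544386165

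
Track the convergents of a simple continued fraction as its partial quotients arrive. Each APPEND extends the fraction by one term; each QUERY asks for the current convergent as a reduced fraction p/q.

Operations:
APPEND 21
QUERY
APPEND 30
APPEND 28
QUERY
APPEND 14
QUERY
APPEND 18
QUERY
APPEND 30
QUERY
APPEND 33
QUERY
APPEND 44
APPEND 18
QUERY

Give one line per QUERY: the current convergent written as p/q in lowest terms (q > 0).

21/1
17689/841
248277/11804
4486675/213313
134848527/6411194
4454488066/211782715
3534836309824/168059094487

APPEND 21: p_0 = 21·1 + 0 = 21, q_0 = 21·0 + 1 = 1 → 21/1
APPEND 30: p_1 = 30·21 + 1 = 631, q_1 = 30·1 + 0 = 30 → 631/30
APPEND 28: p_2 = 28·631 + 21 = 17689, q_2 = 28·30 + 1 = 841 → 17689/841
APPEND 14: p_3 = 14·17689 + 631 = 248277, q_3 = 14·841 + 30 = 11804 → 248277/11804
APPEND 18: p_4 = 18·248277 + 17689 = 4486675, q_4 = 18·11804 + 841 = 213313 → 4486675/213313
APPEND 30: p_5 = 30·4486675 + 248277 = 134848527, q_5 = 30·213313 + 11804 = 6411194 → 134848527/6411194
APPEND 33: p_6 = 33·134848527 + 4486675 = 4454488066, q_6 = 33·6411194 + 213313 = 211782715 → 4454488066/211782715
APPEND 44: p_7 = 44·4454488066 + 134848527 = 196132323431, q_7 = 44·211782715 + 6411194 = 9324850654 → 196132323431/9324850654
APPEND 18: p_8 = 18·196132323431 + 4454488066 = 3534836309824, q_8 = 18·9324850654 + 211782715 = 168059094487 → 3534836309824/168059094487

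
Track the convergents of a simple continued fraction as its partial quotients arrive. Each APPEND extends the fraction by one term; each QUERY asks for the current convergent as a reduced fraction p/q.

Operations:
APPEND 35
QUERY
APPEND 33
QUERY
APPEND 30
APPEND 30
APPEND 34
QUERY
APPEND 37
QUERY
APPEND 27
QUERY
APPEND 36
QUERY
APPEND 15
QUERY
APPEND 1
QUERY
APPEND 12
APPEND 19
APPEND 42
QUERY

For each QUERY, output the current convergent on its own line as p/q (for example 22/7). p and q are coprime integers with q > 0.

35/1
1156/33
35483319/1012933
1313925409/37508284
35511469362/1013736601
1279726822441/36532025920
19231413805977/548994125401
20511140628418/585526151321
212888183882640963/6077263143416629

APPEND 35: p_0 = 35·1 + 0 = 35, q_0 = 35·0 + 1 = 1 → 35/1
APPEND 33: p_1 = 33·35 + 1 = 1156, q_1 = 33·1 + 0 = 33 → 1156/33
APPEND 30: p_2 = 30·1156 + 35 = 34715, q_2 = 30·33 + 1 = 991 → 34715/991
APPEND 30: p_3 = 30·34715 + 1156 = 1042606, q_3 = 30·991 + 33 = 29763 → 1042606/29763
APPEND 34: p_4 = 34·1042606 + 34715 = 35483319, q_4 = 34·29763 + 991 = 1012933 → 35483319/1012933
APPEND 37: p_5 = 37·35483319 + 1042606 = 1313925409, q_5 = 37·1012933 + 29763 = 37508284 → 1313925409/37508284
APPEND 27: p_6 = 27·1313925409 + 35483319 = 35511469362, q_6 = 27·37508284 + 1012933 = 1013736601 → 35511469362/1013736601
APPEND 36: p_7 = 36·35511469362 + 1313925409 = 1279726822441, q_7 = 36·1013736601 + 37508284 = 36532025920 → 1279726822441/36532025920
APPEND 15: p_8 = 15·1279726822441 + 35511469362 = 19231413805977, q_8 = 15·36532025920 + 1013736601 = 548994125401 → 19231413805977/548994125401
APPEND 1: p_9 = 1·19231413805977 + 1279726822441 = 20511140628418, q_9 = 1·548994125401 + 36532025920 = 585526151321 → 20511140628418/585526151321
APPEND 12: p_10 = 12·20511140628418 + 19231413805977 = 265365101346993, q_10 = 12·585526151321 + 548994125401 = 7575307941253 → 265365101346993/7575307941253
APPEND 19: p_11 = 19·265365101346993 + 20511140628418 = 5062448066221285, q_11 = 19·7575307941253 + 585526151321 = 144516377035128 → 5062448066221285/144516377035128
APPEND 42: p_12 = 42·5062448066221285 + 265365101346993 = 212888183882640963, q_12 = 42·144516377035128 + 7575307941253 = 6077263143416629 → 212888183882640963/6077263143416629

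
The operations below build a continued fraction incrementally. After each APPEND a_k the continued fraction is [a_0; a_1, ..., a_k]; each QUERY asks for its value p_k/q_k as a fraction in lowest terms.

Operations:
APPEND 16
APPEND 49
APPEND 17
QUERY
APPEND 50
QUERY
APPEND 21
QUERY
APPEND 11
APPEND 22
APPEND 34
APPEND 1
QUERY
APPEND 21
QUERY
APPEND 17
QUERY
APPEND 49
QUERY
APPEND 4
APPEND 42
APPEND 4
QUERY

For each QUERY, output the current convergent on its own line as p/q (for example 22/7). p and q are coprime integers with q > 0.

APPEND 16: p_0 = 16·1 + 0 = 16, q_0 = 16·0 + 1 = 1 → 16/1
APPEND 49: p_1 = 49·16 + 1 = 785, q_1 = 49·1 + 0 = 49 → 785/49
APPEND 17: p_2 = 17·785 + 16 = 13361, q_2 = 17·49 + 1 = 834 → 13361/834
APPEND 50: p_3 = 50·13361 + 785 = 668835, q_3 = 50·834 + 49 = 41749 → 668835/41749
APPEND 21: p_4 = 21·668835 + 13361 = 14058896, q_4 = 21·41749 + 834 = 877563 → 14058896/877563
APPEND 11: p_5 = 11·14058896 + 668835 = 155316691, q_5 = 11·877563 + 41749 = 9694942 → 155316691/9694942
APPEND 22: p_6 = 22·155316691 + 14058896 = 3431026098, q_6 = 22·9694942 + 877563 = 214166287 → 3431026098/214166287
APPEND 34: p_7 = 34·3431026098 + 155316691 = 116810204023, q_7 = 34·214166287 + 9694942 = 7291348700 → 116810204023/7291348700
APPEND 1: p_8 = 1·116810204023 + 3431026098 = 120241230121, q_8 = 1·7291348700 + 214166287 = 7505514987 → 120241230121/7505514987
APPEND 21: p_9 = 21·120241230121 + 116810204023 = 2641876036564, q_9 = 21·7505514987 + 7291348700 = 164907163427 → 2641876036564/164907163427
APPEND 17: p_10 = 17·2641876036564 + 120241230121 = 45032133851709, q_10 = 17·164907163427 + 7505514987 = 2810927293246 → 45032133851709/2810927293246
APPEND 49: p_11 = 49·45032133851709 + 2641876036564 = 2209216434770305, q_11 = 49·2810927293246 + 164907163427 = 137900344532481 → 2209216434770305/137900344532481
APPEND 4: p_12 = 4·2209216434770305 + 45032133851709 = 8881897872932929, q_12 = 4·137900344532481 + 2810927293246 = 554412305423170 → 8881897872932929/554412305423170
APPEND 42: p_13 = 42·8881897872932929 + 2209216434770305 = 375248927097953323, q_13 = 42·554412305423170 + 137900344532481 = 23423217172305621 → 375248927097953323/23423217172305621
APPEND 4: p_14 = 4·375248927097953323 + 8881897872932929 = 1509877606264746221, q_14 = 4·23423217172305621 + 554412305423170 = 94247280994645654 → 1509877606264746221/94247280994645654

13361/834
668835/41749
14058896/877563
120241230121/7505514987
2641876036564/164907163427
45032133851709/2810927293246
2209216434770305/137900344532481
1509877606264746221/94247280994645654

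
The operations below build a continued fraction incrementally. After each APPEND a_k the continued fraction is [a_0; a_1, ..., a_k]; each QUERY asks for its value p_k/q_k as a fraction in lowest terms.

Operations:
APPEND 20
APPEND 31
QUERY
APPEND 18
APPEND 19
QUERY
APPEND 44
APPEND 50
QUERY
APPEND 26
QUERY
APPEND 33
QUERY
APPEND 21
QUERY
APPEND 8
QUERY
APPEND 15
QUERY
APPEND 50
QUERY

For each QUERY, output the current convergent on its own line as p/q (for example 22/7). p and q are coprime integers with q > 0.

APPEND 20: p_0 = 20·1 + 0 = 20, q_0 = 20·0 + 1 = 1 → 20/1
APPEND 31: p_1 = 31·20 + 1 = 621, q_1 = 31·1 + 0 = 31 → 621/31
APPEND 18: p_2 = 18·621 + 20 = 11198, q_2 = 18·31 + 1 = 559 → 11198/559
APPEND 19: p_3 = 19·11198 + 621 = 213383, q_3 = 19·559 + 31 = 10652 → 213383/10652
APPEND 44: p_4 = 44·213383 + 11198 = 9400050, q_4 = 44·10652 + 559 = 469247 → 9400050/469247
APPEND 50: p_5 = 50·9400050 + 213383 = 470215883, q_5 = 50·469247 + 10652 = 23473002 → 470215883/23473002
APPEND 26: p_6 = 26·470215883 + 9400050 = 12235013008, q_6 = 26·23473002 + 469247 = 610767299 → 12235013008/610767299
APPEND 33: p_7 = 33·12235013008 + 470215883 = 404225645147, q_7 = 33·610767299 + 23473002 = 20178793869 → 404225645147/20178793869
APPEND 21: p_8 = 21·404225645147 + 12235013008 = 8500973561095, q_8 = 21·20178793869 + 610767299 = 424365438548 → 8500973561095/424365438548
APPEND 8: p_9 = 8·8500973561095 + 404225645147 = 68412014133907, q_9 = 8·424365438548 + 20178793869 = 3415102302253 → 68412014133907/3415102302253
APPEND 15: p_10 = 15·68412014133907 + 8500973561095 = 1034681185569700, q_10 = 15·3415102302253 + 424365438548 = 51650899972343 → 1034681185569700/51650899972343
APPEND 50: p_11 = 50·1034681185569700 + 68412014133907 = 51802471292618907, q_11 = 50·51650899972343 + 3415102302253 = 2585960100919403 → 51802471292618907/2585960100919403

621/31
213383/10652
470215883/23473002
12235013008/610767299
404225645147/20178793869
8500973561095/424365438548
68412014133907/3415102302253
1034681185569700/51650899972343
51802471292618907/2585960100919403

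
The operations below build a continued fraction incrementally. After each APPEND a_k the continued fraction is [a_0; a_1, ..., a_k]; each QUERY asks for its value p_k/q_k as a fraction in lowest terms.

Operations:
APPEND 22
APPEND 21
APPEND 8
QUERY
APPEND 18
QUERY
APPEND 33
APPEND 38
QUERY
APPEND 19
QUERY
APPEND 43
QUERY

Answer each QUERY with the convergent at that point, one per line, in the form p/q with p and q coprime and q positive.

APPEND 22: p_0 = 22·1 + 0 = 22, q_0 = 22·0 + 1 = 1 → 22/1
APPEND 21: p_1 = 21·22 + 1 = 463, q_1 = 21·1 + 0 = 21 → 463/21
APPEND 8: p_2 = 8·463 + 22 = 3726, q_2 = 8·21 + 1 = 169 → 3726/169
APPEND 18: p_3 = 18·3726 + 463 = 67531, q_3 = 18·169 + 21 = 3063 → 67531/3063
APPEND 33: p_4 = 33·67531 + 3726 = 2232249, q_4 = 33·3063 + 169 = 101248 → 2232249/101248
APPEND 38: p_5 = 38·2232249 + 67531 = 84892993, q_5 = 38·101248 + 3063 = 3850487 → 84892993/3850487
APPEND 19: p_6 = 19·84892993 + 2232249 = 1615199116, q_6 = 19·3850487 + 101248 = 73260501 → 1615199116/73260501
APPEND 43: p_7 = 43·1615199116 + 84892993 = 69538454981, q_7 = 43·73260501 + 3850487 = 3154052030 → 69538454981/3154052030

3726/169
67531/3063
84892993/3850487
1615199116/73260501
69538454981/3154052030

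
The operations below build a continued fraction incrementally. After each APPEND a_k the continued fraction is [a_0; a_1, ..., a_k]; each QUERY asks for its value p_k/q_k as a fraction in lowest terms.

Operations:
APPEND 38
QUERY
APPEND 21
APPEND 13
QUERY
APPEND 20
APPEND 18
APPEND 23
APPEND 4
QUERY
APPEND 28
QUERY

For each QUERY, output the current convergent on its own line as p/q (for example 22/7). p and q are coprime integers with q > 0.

38/1
10425/274
352173247/9256160
9947949776/261461697

APPEND 38: p_0 = 38·1 + 0 = 38, q_0 = 38·0 + 1 = 1 → 38/1
APPEND 21: p_1 = 21·38 + 1 = 799, q_1 = 21·1 + 0 = 21 → 799/21
APPEND 13: p_2 = 13·799 + 38 = 10425, q_2 = 13·21 + 1 = 274 → 10425/274
APPEND 20: p_3 = 20·10425 + 799 = 209299, q_3 = 20·274 + 21 = 5501 → 209299/5501
APPEND 18: p_4 = 18·209299 + 10425 = 3777807, q_4 = 18·5501 + 274 = 99292 → 3777807/99292
APPEND 23: p_5 = 23·3777807 + 209299 = 87098860, q_5 = 23·99292 + 5501 = 2289217 → 87098860/2289217
APPEND 4: p_6 = 4·87098860 + 3777807 = 352173247, q_6 = 4·2289217 + 99292 = 9256160 → 352173247/9256160
APPEND 28: p_7 = 28·352173247 + 87098860 = 9947949776, q_7 = 28·9256160 + 2289217 = 261461697 → 9947949776/261461697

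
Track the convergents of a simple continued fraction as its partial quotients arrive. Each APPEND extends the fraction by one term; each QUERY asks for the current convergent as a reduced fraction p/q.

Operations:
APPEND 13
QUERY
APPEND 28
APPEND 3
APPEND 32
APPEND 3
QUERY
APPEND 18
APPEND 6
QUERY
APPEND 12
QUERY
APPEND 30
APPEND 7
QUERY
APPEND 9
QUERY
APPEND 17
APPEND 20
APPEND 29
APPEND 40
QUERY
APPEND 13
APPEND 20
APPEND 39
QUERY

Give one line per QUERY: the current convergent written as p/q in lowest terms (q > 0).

APPEND 13: p_0 = 13·1 + 0 = 13, q_0 = 13·0 + 1 = 1 → 13/1
APPEND 28: p_1 = 28·13 + 1 = 365, q_1 = 28·1 + 0 = 28 → 365/28
APPEND 3: p_2 = 3·365 + 13 = 1108, q_2 = 3·28 + 1 = 85 → 1108/85
APPEND 32: p_3 = 32·1108 + 365 = 35821, q_3 = 32·85 + 28 = 2748 → 35821/2748
APPEND 3: p_4 = 3·35821 + 1108 = 108571, q_4 = 3·2748 + 85 = 8329 → 108571/8329
APPEND 18: p_5 = 18·108571 + 35821 = 1990099, q_5 = 18·8329 + 2748 = 152670 → 1990099/152670
APPEND 6: p_6 = 6·1990099 + 108571 = 12049165, q_6 = 6·152670 + 8329 = 924349 → 12049165/924349
APPEND 12: p_7 = 12·12049165 + 1990099 = 146580079, q_7 = 12·924349 + 152670 = 11244858 → 146580079/11244858
APPEND 30: p_8 = 30·146580079 + 12049165 = 4409451535, q_8 = 30·11244858 + 924349 = 338270089 → 4409451535/338270089
APPEND 7: p_9 = 7·4409451535 + 146580079 = 31012740824, q_9 = 7·338270089 + 11244858 = 2379135481 → 31012740824/2379135481
APPEND 9: p_10 = 9·31012740824 + 4409451535 = 283524118951, q_10 = 9·2379135481 + 338270089 = 21750489418 → 283524118951/21750489418
APPEND 17: p_11 = 17·283524118951 + 31012740824 = 4850922762991, q_11 = 17·21750489418 + 2379135481 = 372137455587 → 4850922762991/372137455587
APPEND 20: p_12 = 20·4850922762991 + 283524118951 = 97301979378771, q_12 = 20·372137455587 + 21750489418 = 7464499601158 → 97301979378771/7464499601158
APPEND 29: p_13 = 29·97301979378771 + 4850922762991 = 2826608324747350, q_13 = 29·7464499601158 + 372137455587 = 216842625889169 → 2826608324747350/216842625889169
APPEND 40: p_14 = 40·2826608324747350 + 97301979378771 = 113161634969272771, q_14 = 40·216842625889169 + 7464499601158 = 8681169535167918 → 113161634969272771/8681169535167918
APPEND 13: p_15 = 13·113161634969272771 + 2826608324747350 = 1473927862925293373, q_15 = 13·8681169535167918 + 216842625889169 = 113072046583072103 → 1473927862925293373/113072046583072103
APPEND 20: p_16 = 20·1473927862925293373 + 113161634969272771 = 29591718893475140231, q_16 = 20·113072046583072103 + 8681169535167918 = 2270122101196609978 → 29591718893475140231/2270122101196609978
APPEND 39: p_17 = 39·29591718893475140231 + 1473927862925293373 = 1155550964708455762382, q_17 = 39·2270122101196609978 + 113072046583072103 = 88647833993250861245 → 1155550964708455762382/88647833993250861245

13/1
108571/8329
12049165/924349
146580079/11244858
31012740824/2379135481
283524118951/21750489418
113161634969272771/8681169535167918
1155550964708455762382/88647833993250861245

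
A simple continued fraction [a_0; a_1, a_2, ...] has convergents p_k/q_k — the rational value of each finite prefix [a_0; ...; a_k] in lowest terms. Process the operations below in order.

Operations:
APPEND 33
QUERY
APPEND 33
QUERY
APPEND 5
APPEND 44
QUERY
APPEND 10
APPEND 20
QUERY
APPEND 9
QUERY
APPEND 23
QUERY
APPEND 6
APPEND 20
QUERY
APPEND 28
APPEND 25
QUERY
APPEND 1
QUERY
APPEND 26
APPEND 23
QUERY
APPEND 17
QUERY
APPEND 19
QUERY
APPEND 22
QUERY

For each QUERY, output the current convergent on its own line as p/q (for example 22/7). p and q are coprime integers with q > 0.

33/1
1090/33
242342/7337
48820402/1478057
441812521/13376049
10210508385/309127184
1244307765005/37671910244
873802364839280/26454712559869
908704687122251/27511394185854
564411561977531789/17087783506203533
9619496677848058219/291234070566852134
183334848441090637950/5550535124276394079
4042986162381842093119/122403006804647521872

APPEND 33: p_0 = 33·1 + 0 = 33, q_0 = 33·0 + 1 = 1 → 33/1
APPEND 33: p_1 = 33·33 + 1 = 1090, q_1 = 33·1 + 0 = 33 → 1090/33
APPEND 5: p_2 = 5·1090 + 33 = 5483, q_2 = 5·33 + 1 = 166 → 5483/166
APPEND 44: p_3 = 44·5483 + 1090 = 242342, q_3 = 44·166 + 33 = 7337 → 242342/7337
APPEND 10: p_4 = 10·242342 + 5483 = 2428903, q_4 = 10·7337 + 166 = 73536 → 2428903/73536
APPEND 20: p_5 = 20·2428903 + 242342 = 48820402, q_5 = 20·73536 + 7337 = 1478057 → 48820402/1478057
APPEND 9: p_6 = 9·48820402 + 2428903 = 441812521, q_6 = 9·1478057 + 73536 = 13376049 → 441812521/13376049
APPEND 23: p_7 = 23·441812521 + 48820402 = 10210508385, q_7 = 23·13376049 + 1478057 = 309127184 → 10210508385/309127184
APPEND 6: p_8 = 6·10210508385 + 441812521 = 61704862831, q_8 = 6·309127184 + 13376049 = 1868139153 → 61704862831/1868139153
APPEND 20: p_9 = 20·61704862831 + 10210508385 = 1244307765005, q_9 = 20·1868139153 + 309127184 = 37671910244 → 1244307765005/37671910244
APPEND 28: p_10 = 28·1244307765005 + 61704862831 = 34902322282971, q_10 = 28·37671910244 + 1868139153 = 1056681625985 → 34902322282971/1056681625985
APPEND 25: p_11 = 25·34902322282971 + 1244307765005 = 873802364839280, q_11 = 25·1056681625985 + 37671910244 = 26454712559869 → 873802364839280/26454712559869
APPEND 1: p_12 = 1·873802364839280 + 34902322282971 = 908704687122251, q_12 = 1·26454712559869 + 1056681625985 = 27511394185854 → 908704687122251/27511394185854
APPEND 26: p_13 = 26·908704687122251 + 873802364839280 = 24500124230017806, q_13 = 26·27511394185854 + 26454712559869 = 741750961392073 → 24500124230017806/741750961392073
APPEND 23: p_14 = 23·24500124230017806 + 908704687122251 = 564411561977531789, q_14 = 23·741750961392073 + 27511394185854 = 17087783506203533 → 564411561977531789/17087783506203533
APPEND 17: p_15 = 17·564411561977531789 + 24500124230017806 = 9619496677848058219, q_15 = 17·17087783506203533 + 741750961392073 = 291234070566852134 → 9619496677848058219/291234070566852134
APPEND 19: p_16 = 19·9619496677848058219 + 564411561977531789 = 183334848441090637950, q_16 = 19·291234070566852134 + 17087783506203533 = 5550535124276394079 → 183334848441090637950/5550535124276394079
APPEND 22: p_17 = 22·183334848441090637950 + 9619496677848058219 = 4042986162381842093119, q_17 = 22·5550535124276394079 + 291234070566852134 = 122403006804647521872 → 4042986162381842093119/122403006804647521872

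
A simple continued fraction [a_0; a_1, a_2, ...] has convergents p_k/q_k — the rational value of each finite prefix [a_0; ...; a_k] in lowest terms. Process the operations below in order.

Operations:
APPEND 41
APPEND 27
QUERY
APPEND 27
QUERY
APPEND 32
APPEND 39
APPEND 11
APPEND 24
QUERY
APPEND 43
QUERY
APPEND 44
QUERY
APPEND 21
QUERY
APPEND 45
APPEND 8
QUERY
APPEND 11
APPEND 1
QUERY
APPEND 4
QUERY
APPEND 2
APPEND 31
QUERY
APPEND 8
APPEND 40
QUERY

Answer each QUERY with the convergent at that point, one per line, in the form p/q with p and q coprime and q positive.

APPEND 41: p_0 = 41·1 + 0 = 41, q_0 = 41·0 + 1 = 1 → 41/1
APPEND 27: p_1 = 27·41 + 1 = 1108, q_1 = 27·1 + 0 = 27 → 1108/27
APPEND 27: p_2 = 27·1108 + 41 = 29957, q_2 = 27·27 + 1 = 730 → 29957/730
APPEND 32: p_3 = 32·29957 + 1108 = 959732, q_3 = 32·730 + 27 = 23387 → 959732/23387
APPEND 39: p_4 = 39·959732 + 29957 = 37459505, q_4 = 39·23387 + 730 = 912823 → 37459505/912823
APPEND 11: p_5 = 11·37459505 + 959732 = 413014287, q_5 = 11·912823 + 23387 = 10064440 → 413014287/10064440
APPEND 24: p_6 = 24·413014287 + 37459505 = 9949802393, q_6 = 24·10064440 + 912823 = 242459383 → 9949802393/242459383
APPEND 43: p_7 = 43·9949802393 + 413014287 = 428254517186, q_7 = 43·242459383 + 10064440 = 10435817909 → 428254517186/10435817909
APPEND 44: p_8 = 44·428254517186 + 9949802393 = 18853148558577, q_8 = 44·10435817909 + 242459383 = 459418447379 → 18853148558577/459418447379
APPEND 21: p_9 = 21·18853148558577 + 428254517186 = 396344374247303, q_9 = 21·459418447379 + 10435817909 = 9658223212868 → 396344374247303/9658223212868
APPEND 45: p_10 = 45·396344374247303 + 18853148558577 = 17854349989687212, q_10 = 45·9658223212868 + 459418447379 = 435079463026439 → 17854349989687212/435079463026439
APPEND 8: p_11 = 8·17854349989687212 + 396344374247303 = 143231144291744999, q_11 = 8·435079463026439 + 9658223212868 = 3490293927424380 → 143231144291744999/3490293927424380
APPEND 11: p_12 = 11·143231144291744999 + 17854349989687212 = 1593396937198882201, q_12 = 11·3490293927424380 + 435079463026439 = 38828312664694619 → 1593396937198882201/38828312664694619
APPEND 1: p_13 = 1·1593396937198882201 + 143231144291744999 = 1736628081490627200, q_13 = 1·38828312664694619 + 3490293927424380 = 42318606592118999 → 1736628081490627200/42318606592118999
APPEND 4: p_14 = 4·1736628081490627200 + 1593396937198882201 = 8539909263161391001, q_14 = 4·42318606592118999 + 38828312664694619 = 208102739033170615 → 8539909263161391001/208102739033170615
APPEND 2: p_15 = 2·8539909263161391001 + 1736628081490627200 = 18816446607813409202, q_15 = 2·208102739033170615 + 42318606592118999 = 458524084658460229 → 18816446607813409202/458524084658460229
APPEND 31: p_16 = 31·18816446607813409202 + 8539909263161391001 = 591849754105377076263, q_16 = 31·458524084658460229 + 208102739033170615 = 14422349363445437714 → 591849754105377076263/14422349363445437714
APPEND 8: p_17 = 8·591849754105377076263 + 18816446607813409202 = 4753614479450830019306, q_17 = 8·14422349363445437714 + 458524084658460229 = 115837318992221961941 → 4753614479450830019306/115837318992221961941
APPEND 40: p_18 = 40·4753614479450830019306 + 591849754105377076263 = 190736428932138577848503, q_18 = 40·115837318992221961941 + 14422349363445437714 = 4647915109052323915354 → 190736428932138577848503/4647915109052323915354

1108/27
29957/730
9949802393/242459383
428254517186/10435817909
18853148558577/459418447379
396344374247303/9658223212868
143231144291744999/3490293927424380
1736628081490627200/42318606592118999
8539909263161391001/208102739033170615
591849754105377076263/14422349363445437714
190736428932138577848503/4647915109052323915354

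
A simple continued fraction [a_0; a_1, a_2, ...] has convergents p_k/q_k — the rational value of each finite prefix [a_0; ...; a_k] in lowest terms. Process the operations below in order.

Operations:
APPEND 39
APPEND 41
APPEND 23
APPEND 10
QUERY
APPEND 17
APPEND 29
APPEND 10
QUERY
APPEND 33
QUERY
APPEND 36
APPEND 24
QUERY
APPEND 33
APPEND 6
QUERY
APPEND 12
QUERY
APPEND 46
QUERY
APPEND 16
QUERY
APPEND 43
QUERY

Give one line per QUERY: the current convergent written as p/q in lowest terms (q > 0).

APPEND 39: p_0 = 39·1 + 0 = 39, q_0 = 39·0 + 1 = 1 → 39/1
APPEND 41: p_1 = 41·39 + 1 = 1600, q_1 = 41·1 + 0 = 41 → 1600/41
APPEND 23: p_2 = 23·1600 + 39 = 36839, q_2 = 23·41 + 1 = 944 → 36839/944
APPEND 10: p_3 = 10·36839 + 1600 = 369990, q_3 = 10·944 + 41 = 9481 → 369990/9481
APPEND 17: p_4 = 17·369990 + 36839 = 6326669, q_4 = 17·9481 + 944 = 162121 → 6326669/162121
APPEND 29: p_5 = 29·6326669 + 369990 = 183843391, q_5 = 29·162121 + 9481 = 4710990 → 183843391/4710990
APPEND 10: p_6 = 10·183843391 + 6326669 = 1844760579, q_6 = 10·4710990 + 162121 = 47272021 → 1844760579/47272021
APPEND 33: p_7 = 33·1844760579 + 183843391 = 61060942498, q_7 = 33·47272021 + 4710990 = 1564687683 → 61060942498/1564687683
APPEND 36: p_8 = 36·61060942498 + 1844760579 = 2200038690507, q_8 = 36·1564687683 + 47272021 = 56376028609 → 2200038690507/56376028609
APPEND 24: p_9 = 24·2200038690507 + 61060942498 = 52861989514666, q_9 = 24·56376028609 + 1564687683 = 1354589374299 → 52861989514666/1354589374299
APPEND 33: p_10 = 33·52861989514666 + 2200038690507 = 1746645692674485, q_10 = 33·1354589374299 + 56376028609 = 44757825380476 → 1746645692674485/44757825380476
APPEND 6: p_11 = 6·1746645692674485 + 52861989514666 = 10532736145561576, q_11 = 6·44757825380476 + 1354589374299 = 269901541657155 → 10532736145561576/269901541657155
APPEND 12: p_12 = 12·10532736145561576 + 1746645692674485 = 128139479439413397, q_12 = 12·269901541657155 + 44757825380476 = 3283576325266336 → 128139479439413397/3283576325266336
APPEND 46: p_13 = 46·128139479439413397 + 10532736145561576 = 5904948790358577838, q_13 = 46·3283576325266336 + 269901541657155 = 151314412503908611 → 5904948790358577838/151314412503908611
APPEND 16: p_14 = 16·5904948790358577838 + 128139479439413397 = 94607320125176658805, q_14 = 16·151314412503908611 + 3283576325266336 = 2424314176387804112 → 94607320125176658805/2424314176387804112
APPEND 43: p_15 = 43·94607320125176658805 + 5904948790358577838 = 4074019714172954906453, q_15 = 43·2424314176387804112 + 151314412503908611 = 104396823997179485427 → 4074019714172954906453/104396823997179485427

369990/9481
1844760579/47272021
61060942498/1564687683
52861989514666/1354589374299
10532736145561576/269901541657155
128139479439413397/3283576325266336
5904948790358577838/151314412503908611
94607320125176658805/2424314176387804112
4074019714172954906453/104396823997179485427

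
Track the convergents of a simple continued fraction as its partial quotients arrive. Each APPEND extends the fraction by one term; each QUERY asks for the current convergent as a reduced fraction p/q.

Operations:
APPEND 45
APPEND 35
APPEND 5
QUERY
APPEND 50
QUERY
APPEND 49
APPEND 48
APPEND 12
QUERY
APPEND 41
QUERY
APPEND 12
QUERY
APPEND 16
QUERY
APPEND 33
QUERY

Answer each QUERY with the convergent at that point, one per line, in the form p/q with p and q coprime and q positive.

7925/176
397826/8835
11257081135/249999527
462476791513/10270777810
5560978579291/123499333247
89438134060169/1986260109762
2957019402564868/65670082955393

APPEND 45: p_0 = 45·1 + 0 = 45, q_0 = 45·0 + 1 = 1 → 45/1
APPEND 35: p_1 = 35·45 + 1 = 1576, q_1 = 35·1 + 0 = 35 → 1576/35
APPEND 5: p_2 = 5·1576 + 45 = 7925, q_2 = 5·35 + 1 = 176 → 7925/176
APPEND 50: p_3 = 50·7925 + 1576 = 397826, q_3 = 50·176 + 35 = 8835 → 397826/8835
APPEND 49: p_4 = 49·397826 + 7925 = 19501399, q_4 = 49·8835 + 176 = 433091 → 19501399/433091
APPEND 48: p_5 = 48·19501399 + 397826 = 936464978, q_5 = 48·433091 + 8835 = 20797203 → 936464978/20797203
APPEND 12: p_6 = 12·936464978 + 19501399 = 11257081135, q_6 = 12·20797203 + 433091 = 249999527 → 11257081135/249999527
APPEND 41: p_7 = 41·11257081135 + 936464978 = 462476791513, q_7 = 41·249999527 + 20797203 = 10270777810 → 462476791513/10270777810
APPEND 12: p_8 = 12·462476791513 + 11257081135 = 5560978579291, q_8 = 12·10270777810 + 249999527 = 123499333247 → 5560978579291/123499333247
APPEND 16: p_9 = 16·5560978579291 + 462476791513 = 89438134060169, q_9 = 16·123499333247 + 10270777810 = 1986260109762 → 89438134060169/1986260109762
APPEND 33: p_10 = 33·89438134060169 + 5560978579291 = 2957019402564868, q_10 = 33·1986260109762 + 123499333247 = 65670082955393 → 2957019402564868/65670082955393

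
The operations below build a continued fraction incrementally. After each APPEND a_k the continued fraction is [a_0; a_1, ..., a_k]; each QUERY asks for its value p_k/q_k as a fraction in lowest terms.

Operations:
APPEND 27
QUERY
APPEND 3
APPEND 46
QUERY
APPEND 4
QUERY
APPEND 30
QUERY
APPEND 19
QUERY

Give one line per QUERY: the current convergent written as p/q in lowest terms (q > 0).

APPEND 27: p_0 = 27·1 + 0 = 27, q_0 = 27·0 + 1 = 1 → 27/1
APPEND 3: p_1 = 3·27 + 1 = 82, q_1 = 3·1 + 0 = 3 → 82/3
APPEND 46: p_2 = 46·82 + 27 = 3799, q_2 = 46·3 + 1 = 139 → 3799/139
APPEND 4: p_3 = 4·3799 + 82 = 15278, q_3 = 4·139 + 3 = 559 → 15278/559
APPEND 30: p_4 = 30·15278 + 3799 = 462139, q_4 = 30·559 + 139 = 16909 → 462139/16909
APPEND 19: p_5 = 19·462139 + 15278 = 8795919, q_5 = 19·16909 + 559 = 321830 → 8795919/321830

27/1
3799/139
15278/559
462139/16909
8795919/321830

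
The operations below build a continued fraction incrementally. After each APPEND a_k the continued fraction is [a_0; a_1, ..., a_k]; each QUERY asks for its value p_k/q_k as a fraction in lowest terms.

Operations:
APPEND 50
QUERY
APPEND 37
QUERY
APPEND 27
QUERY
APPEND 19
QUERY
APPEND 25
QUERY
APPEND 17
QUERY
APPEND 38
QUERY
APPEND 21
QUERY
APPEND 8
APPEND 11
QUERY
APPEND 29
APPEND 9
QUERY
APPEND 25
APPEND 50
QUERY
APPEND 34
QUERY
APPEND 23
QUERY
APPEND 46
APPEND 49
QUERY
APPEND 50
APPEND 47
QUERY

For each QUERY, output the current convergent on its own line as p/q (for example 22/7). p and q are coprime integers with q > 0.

APPEND 50: p_0 = 50·1 + 0 = 50, q_0 = 50·0 + 1 = 1 → 50/1
APPEND 37: p_1 = 37·50 + 1 = 1851, q_1 = 37·1 + 0 = 37 → 1851/37
APPEND 27: p_2 = 27·1851 + 50 = 50027, q_2 = 27·37 + 1 = 1000 → 50027/1000
APPEND 19: p_3 = 19·50027 + 1851 = 952364, q_3 = 19·1000 + 37 = 19037 → 952364/19037
APPEND 25: p_4 = 25·952364 + 50027 = 23859127, q_4 = 25·19037 + 1000 = 476925 → 23859127/476925
APPEND 17: p_5 = 17·23859127 + 952364 = 406557523, q_5 = 17·476925 + 19037 = 8126762 → 406557523/8126762
APPEND 38: p_6 = 38·406557523 + 23859127 = 15473045001, q_6 = 38·8126762 + 476925 = 309293881 → 15473045001/309293881
APPEND 21: p_7 = 21·15473045001 + 406557523 = 325340502544, q_7 = 21·309293881 + 8126762 = 6503298263 → 325340502544/6503298263
APPEND 8: p_8 = 8·325340502544 + 15473045001 = 2618197065353, q_8 = 8·6503298263 + 309293881 = 52335679985 → 2618197065353/52335679985
APPEND 11: p_9 = 11·2618197065353 + 325340502544 = 29125508221427, q_9 = 11·52335679985 + 6503298263 = 582195778098 → 29125508221427/582195778098
APPEND 29: p_10 = 29·29125508221427 + 2618197065353 = 847257935486736, q_10 = 29·582195778098 + 52335679985 = 16936013244827 → 847257935486736/16936013244827
APPEND 9: p_11 = 9·847257935486736 + 29125508221427 = 7654446927602051, q_11 = 9·16936013244827 + 582195778098 = 153006314981541 → 7654446927602051/153006314981541
APPEND 25: p_12 = 25·7654446927602051 + 847257935486736 = 192208431125538011, q_12 = 25·153006314981541 + 16936013244827 = 3842093887783352 → 192208431125538011/3842093887783352
APPEND 50: p_13 = 50·192208431125538011 + 7654446927602051 = 9618076003204502601, q_13 = 50·3842093887783352 + 153006314981541 = 192257700704149141 → 9618076003204502601/192257700704149141
APPEND 34: p_14 = 34·9618076003204502601 + 192208431125538011 = 327206792540078626445, q_14 = 34·192257700704149141 + 3842093887783352 = 6540603917828854146 → 327206792540078626445/6540603917828854146
APPEND 23: p_15 = 23·327206792540078626445 + 9618076003204502601 = 7535374304425012910836, q_15 = 23·6540603917828854146 + 192257700704149141 = 150626147810767794499 → 7535374304425012910836/150626147810767794499
APPEND 46: p_16 = 46·7535374304425012910836 + 327206792540078626445 = 346954424796090672524901, q_16 = 46·150626147810767794499 + 6540603917828854146 = 6935343403213147401100 → 346954424796090672524901/6935343403213147401100
APPEND 49: p_17 = 49·346954424796090672524901 + 7535374304425012910836 = 17008302189312867966630985, q_17 = 49·6935343403213147401100 + 150626147810767794499 = 339982452905254990448399 → 17008302189312867966630985/339982452905254990448399
APPEND 50: p_18 = 50·17008302189312867966630985 + 346954424796090672524901 = 850762063890439489004074151, q_18 = 50·339982452905254990448399 + 6935343403213147401100 = 17006057988665962669821050 → 850762063890439489004074151/17006057988665962669821050
APPEND 47: p_19 = 47·850762063890439489004074151 + 17008302189312867966630985 = 40002825305039968851158116082, q_19 = 47·17006057988665962669821050 + 339982452905254990448399 = 799624707920205500472037749 → 40002825305039968851158116082/799624707920205500472037749

50/1
1851/37
50027/1000
952364/19037
23859127/476925
406557523/8126762
15473045001/309293881
325340502544/6503298263
29125508221427/582195778098
7654446927602051/153006314981541
9618076003204502601/192257700704149141
327206792540078626445/6540603917828854146
7535374304425012910836/150626147810767794499
17008302189312867966630985/339982452905254990448399
40002825305039968851158116082/799624707920205500472037749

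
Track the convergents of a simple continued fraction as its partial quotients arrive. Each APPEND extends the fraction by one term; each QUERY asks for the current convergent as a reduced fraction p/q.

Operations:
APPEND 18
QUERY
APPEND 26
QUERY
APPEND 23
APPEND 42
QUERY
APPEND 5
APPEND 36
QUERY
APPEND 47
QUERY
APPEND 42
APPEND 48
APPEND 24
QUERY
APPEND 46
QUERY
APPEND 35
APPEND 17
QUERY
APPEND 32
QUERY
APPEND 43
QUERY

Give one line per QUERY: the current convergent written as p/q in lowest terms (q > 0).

APPEND 18: p_0 = 18·1 + 0 = 18, q_0 = 18·0 + 1 = 1 → 18/1
APPEND 26: p_1 = 26·18 + 1 = 469, q_1 = 26·1 + 0 = 26 → 469/26
APPEND 23: p_2 = 23·469 + 18 = 10805, q_2 = 23·26 + 1 = 599 → 10805/599
APPEND 42: p_3 = 42·10805 + 469 = 454279, q_3 = 42·599 + 26 = 25184 → 454279/25184
APPEND 5: p_4 = 5·454279 + 10805 = 2282200, q_4 = 5·25184 + 599 = 126519 → 2282200/126519
APPEND 36: p_5 = 36·2282200 + 454279 = 82613479, q_5 = 36·126519 + 25184 = 4579868 → 82613479/4579868
APPEND 47: p_6 = 47·82613479 + 2282200 = 3885115713, q_6 = 47·4579868 + 126519 = 215380315 → 3885115713/215380315
APPEND 42: p_7 = 42·3885115713 + 82613479 = 163257473425, q_7 = 42·215380315 + 4579868 = 9050553098 → 163257473425/9050553098
APPEND 48: p_8 = 48·163257473425 + 3885115713 = 7840243840113, q_8 = 48·9050553098 + 215380315 = 434641929019 → 7840243840113/434641929019
APPEND 24: p_9 = 24·7840243840113 + 163257473425 = 188329109636137, q_9 = 24·434641929019 + 9050553098 = 10440456849554 → 188329109636137/10440456849554
APPEND 46: p_10 = 46·188329109636137 + 7840243840113 = 8670979287102415, q_10 = 46·10440456849554 + 434641929019 = 480695657008503 → 8670979287102415/480695657008503
APPEND 35: p_11 = 35·8670979287102415 + 188329109636137 = 303672604158220662, q_11 = 35·480695657008503 + 10440456849554 = 16834788452147159 → 303672604158220662/16834788452147159
APPEND 17: p_12 = 17·303672604158220662 + 8670979287102415 = 5171105249976853669, q_12 = 17·16834788452147159 + 480695657008503 = 286672099343510206 → 5171105249976853669/286672099343510206
APPEND 32: p_13 = 32·5171105249976853669 + 303672604158220662 = 165779040603417538070, q_13 = 32·286672099343510206 + 16834788452147159 = 9190341967444473751 → 165779040603417538070/9190341967444473751
APPEND 43: p_14 = 43·165779040603417538070 + 5171105249976853669 = 7133669851196930990679, q_14 = 43·9190341967444473751 + 286672099343510206 = 395471376699455881499 → 7133669851196930990679/395471376699455881499

18/1
469/26
454279/25184
82613479/4579868
3885115713/215380315
188329109636137/10440456849554
8670979287102415/480695657008503
5171105249976853669/286672099343510206
165779040603417538070/9190341967444473751
7133669851196930990679/395471376699455881499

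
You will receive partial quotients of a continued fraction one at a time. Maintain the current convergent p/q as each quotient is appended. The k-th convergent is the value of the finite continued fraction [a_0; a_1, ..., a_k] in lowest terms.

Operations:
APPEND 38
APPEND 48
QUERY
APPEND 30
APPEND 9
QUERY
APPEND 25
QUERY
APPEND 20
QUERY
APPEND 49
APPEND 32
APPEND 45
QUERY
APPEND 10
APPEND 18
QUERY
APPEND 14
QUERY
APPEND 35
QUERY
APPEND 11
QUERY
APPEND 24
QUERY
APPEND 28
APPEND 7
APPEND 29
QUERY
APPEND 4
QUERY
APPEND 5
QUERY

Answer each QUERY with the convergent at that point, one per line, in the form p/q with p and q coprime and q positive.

APPEND 38: p_0 = 38·1 + 0 = 38, q_0 = 38·0 + 1 = 1 → 38/1
APPEND 48: p_1 = 48·38 + 1 = 1825, q_1 = 48·1 + 0 = 48 → 1825/48
APPEND 30: p_2 = 30·1825 + 38 = 54788, q_2 = 30·48 + 1 = 1441 → 54788/1441
APPEND 9: p_3 = 9·54788 + 1825 = 494917, q_3 = 9·1441 + 48 = 13017 → 494917/13017
APPEND 25: p_4 = 25·494917 + 54788 = 12427713, q_4 = 25·13017 + 1441 = 326866 → 12427713/326866
APPEND 20: p_5 = 20·12427713 + 494917 = 249049177, q_5 = 20·326866 + 13017 = 6550337 → 249049177/6550337
APPEND 49: p_6 = 49·249049177 + 12427713 = 12215837386, q_6 = 49·6550337 + 326866 = 321293379 → 12215837386/321293379
APPEND 32: p_7 = 32·12215837386 + 249049177 = 391155845529, q_7 = 32·321293379 + 6550337 = 10287938465 → 391155845529/10287938465
APPEND 45: p_8 = 45·391155845529 + 12215837386 = 17614228886191, q_8 = 45·10287938465 + 321293379 = 463278524304 → 17614228886191/463278524304
APPEND 10: p_9 = 10·17614228886191 + 391155845529 = 176533444707439, q_9 = 10·463278524304 + 10287938465 = 4643073181505 → 176533444707439/4643073181505
APPEND 18: p_10 = 18·176533444707439 + 17614228886191 = 3195216233620093, q_10 = 18·4643073181505 + 463278524304 = 84038595791394 → 3195216233620093/84038595791394
APPEND 14: p_11 = 14·3195216233620093 + 176533444707439 = 44909560715388741, q_11 = 14·84038595791394 + 4643073181505 = 1181183414261021 → 44909560715388741/1181183414261021
APPEND 35: p_12 = 35·44909560715388741 + 3195216233620093 = 1575029841272226028, q_12 = 35·1181183414261021 + 84038595791394 = 41425458094927129 → 1575029841272226028/41425458094927129
APPEND 11: p_13 = 11·1575029841272226028 + 44909560715388741 = 17370237814709875049, q_13 = 11·41425458094927129 + 1181183414261021 = 456861222458459440 → 17370237814709875049/456861222458459440
APPEND 24: p_14 = 24·17370237814709875049 + 1575029841272226028 = 418460737394309227204, q_14 = 24·456861222458459440 + 41425458094927129 = 11006094797097953689 → 418460737394309227204/11006094797097953689
APPEND 28: p_15 = 28·418460737394309227204 + 17370237814709875049 = 11734270884855368236761, q_15 = 28·11006094797097953689 + 456861222458459440 = 308627515541201162732 → 11734270884855368236761/308627515541201162732
APPEND 7: p_16 = 7·11734270884855368236761 + 418460737394309227204 = 82558356931381886884531, q_16 = 7·308627515541201162732 + 11006094797097953689 = 2171398703585506092813 → 82558356931381886884531/2171398703585506092813
APPEND 29: p_17 = 29·82558356931381886884531 + 11734270884855368236761 = 2405926621894930087888160, q_17 = 29·2171398703585506092813 + 308627515541201162732 = 63279189919520877854309 → 2405926621894930087888160/63279189919520877854309
APPEND 4: p_18 = 4·2405926621894930087888160 + 82558356931381886884531 = 9706264844511102238437171, q_18 = 4·63279189919520877854309 + 2171398703585506092813 = 255288158381669017510049 → 9706264844511102238437171/255288158381669017510049
APPEND 5: p_19 = 5·9706264844511102238437171 + 2405926621894930087888160 = 50937250844450441280074015, q_19 = 5·255288158381669017510049 + 63279189919520877854309 = 1339719981827865965404554 → 50937250844450441280074015/1339719981827865965404554

1825/48
494917/13017
12427713/326866
249049177/6550337
17614228886191/463278524304
3195216233620093/84038595791394
44909560715388741/1181183414261021
1575029841272226028/41425458094927129
17370237814709875049/456861222458459440
418460737394309227204/11006094797097953689
2405926621894930087888160/63279189919520877854309
9706264844511102238437171/255288158381669017510049
50937250844450441280074015/1339719981827865965404554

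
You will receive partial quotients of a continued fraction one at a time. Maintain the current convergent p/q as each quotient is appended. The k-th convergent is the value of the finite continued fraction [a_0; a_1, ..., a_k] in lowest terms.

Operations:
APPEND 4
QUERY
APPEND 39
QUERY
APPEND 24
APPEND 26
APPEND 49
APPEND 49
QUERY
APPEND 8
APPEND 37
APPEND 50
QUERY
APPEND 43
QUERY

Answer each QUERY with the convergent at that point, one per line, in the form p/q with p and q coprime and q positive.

APPEND 4: p_0 = 4·1 + 0 = 4, q_0 = 4·0 + 1 = 1 → 4/1
APPEND 39: p_1 = 39·4 + 1 = 157, q_1 = 39·1 + 0 = 39 → 157/39
APPEND 24: p_2 = 24·157 + 4 = 3772, q_2 = 24·39 + 1 = 937 → 3772/937
APPEND 26: p_3 = 26·3772 + 157 = 98229, q_3 = 26·937 + 39 = 24401 → 98229/24401
APPEND 49: p_4 = 49·98229 + 3772 = 4816993, q_4 = 49·24401 + 937 = 1196586 → 4816993/1196586
APPEND 49: p_5 = 49·4816993 + 98229 = 236130886, q_5 = 49·1196586 + 24401 = 58657115 → 236130886/58657115
APPEND 8: p_6 = 8·236130886 + 4816993 = 1893864081, q_6 = 8·58657115 + 1196586 = 470453506 → 1893864081/470453506
APPEND 37: p_7 = 37·1893864081 + 236130886 = 70309101883, q_7 = 37·470453506 + 58657115 = 17465436837 → 70309101883/17465436837
APPEND 50: p_8 = 50·70309101883 + 1893864081 = 3517348958231, q_8 = 50·17465436837 + 470453506 = 873742295356 → 3517348958231/873742295356
APPEND 43: p_9 = 43·3517348958231 + 70309101883 = 151316314305816, q_9 = 43·873742295356 + 17465436837 = 37588384137145 → 151316314305816/37588384137145

4/1
157/39
236130886/58657115
3517348958231/873742295356
151316314305816/37588384137145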